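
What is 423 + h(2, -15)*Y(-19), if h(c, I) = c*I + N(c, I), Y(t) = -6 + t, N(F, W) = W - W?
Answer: 1173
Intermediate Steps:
N(F, W) = 0
h(c, I) = I*c (h(c, I) = c*I + 0 = I*c + 0 = I*c)
423 + h(2, -15)*Y(-19) = 423 + (-15*2)*(-6 - 19) = 423 - 30*(-25) = 423 + 750 = 1173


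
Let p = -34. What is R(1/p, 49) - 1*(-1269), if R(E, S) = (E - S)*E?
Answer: 1468631/1156 ≈ 1270.4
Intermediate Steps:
R(E, S) = E*(E - S)
R(1/p, 49) - 1*(-1269) = (1/(-34) - 1*49)/(-34) - 1*(-1269) = -(-1/34 - 49)/34 + 1269 = -1/34*(-1667/34) + 1269 = 1667/1156 + 1269 = 1468631/1156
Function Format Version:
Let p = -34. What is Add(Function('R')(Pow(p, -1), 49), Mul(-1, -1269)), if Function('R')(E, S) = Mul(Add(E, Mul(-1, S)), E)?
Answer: Rational(1468631, 1156) ≈ 1270.4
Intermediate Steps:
Function('R')(E, S) = Mul(E, Add(E, Mul(-1, S)))
Add(Function('R')(Pow(p, -1), 49), Mul(-1, -1269)) = Add(Mul(Pow(-34, -1), Add(Pow(-34, -1), Mul(-1, 49))), Mul(-1, -1269)) = Add(Mul(Rational(-1, 34), Add(Rational(-1, 34), -49)), 1269) = Add(Mul(Rational(-1, 34), Rational(-1667, 34)), 1269) = Add(Rational(1667, 1156), 1269) = Rational(1468631, 1156)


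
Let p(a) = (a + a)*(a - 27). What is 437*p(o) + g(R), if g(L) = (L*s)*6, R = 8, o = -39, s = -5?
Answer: 2249436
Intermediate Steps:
g(L) = -30*L (g(L) = (L*(-5))*6 = -5*L*6 = -30*L)
p(a) = 2*a*(-27 + a) (p(a) = (2*a)*(-27 + a) = 2*a*(-27 + a))
437*p(o) + g(R) = 437*(2*(-39)*(-27 - 39)) - 30*8 = 437*(2*(-39)*(-66)) - 240 = 437*5148 - 240 = 2249676 - 240 = 2249436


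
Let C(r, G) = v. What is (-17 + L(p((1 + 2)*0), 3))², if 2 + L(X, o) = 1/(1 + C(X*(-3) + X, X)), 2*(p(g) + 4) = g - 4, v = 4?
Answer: 8836/25 ≈ 353.44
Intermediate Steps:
C(r, G) = 4
p(g) = -6 + g/2 (p(g) = -4 + (g - 4)/2 = -4 + (-4 + g)/2 = -4 + (-2 + g/2) = -6 + g/2)
L(X, o) = -9/5 (L(X, o) = -2 + 1/(1 + 4) = -2 + 1/5 = -2 + ⅕ = -9/5)
(-17 + L(p((1 + 2)*0), 3))² = (-17 - 9/5)² = (-94/5)² = 8836/25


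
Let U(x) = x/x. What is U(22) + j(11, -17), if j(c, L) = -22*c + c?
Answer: -230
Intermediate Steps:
j(c, L) = -21*c
U(x) = 1
U(22) + j(11, -17) = 1 - 21*11 = 1 - 231 = -230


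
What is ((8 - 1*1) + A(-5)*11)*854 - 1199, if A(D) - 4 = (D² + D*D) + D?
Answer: 465085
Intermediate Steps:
A(D) = 4 + D + 2*D² (A(D) = 4 + ((D² + D*D) + D) = 4 + ((D² + D²) + D) = 4 + (2*D² + D) = 4 + (D + 2*D²) = 4 + D + 2*D²)
((8 - 1*1) + A(-5)*11)*854 - 1199 = ((8 - 1*1) + (4 - 5 + 2*(-5)²)*11)*854 - 1199 = ((8 - 1) + (4 - 5 + 2*25)*11)*854 - 1199 = (7 + (4 - 5 + 50)*11)*854 - 1199 = (7 + 49*11)*854 - 1199 = (7 + 539)*854 - 1199 = 546*854 - 1199 = 466284 - 1199 = 465085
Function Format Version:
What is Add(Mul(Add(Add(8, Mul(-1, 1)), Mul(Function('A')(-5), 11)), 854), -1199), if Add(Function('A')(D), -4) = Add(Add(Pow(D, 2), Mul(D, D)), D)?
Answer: 465085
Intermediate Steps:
Function('A')(D) = Add(4, D, Mul(2, Pow(D, 2))) (Function('A')(D) = Add(4, Add(Add(Pow(D, 2), Mul(D, D)), D)) = Add(4, Add(Add(Pow(D, 2), Pow(D, 2)), D)) = Add(4, Add(Mul(2, Pow(D, 2)), D)) = Add(4, Add(D, Mul(2, Pow(D, 2)))) = Add(4, D, Mul(2, Pow(D, 2))))
Add(Mul(Add(Add(8, Mul(-1, 1)), Mul(Function('A')(-5), 11)), 854), -1199) = Add(Mul(Add(Add(8, Mul(-1, 1)), Mul(Add(4, -5, Mul(2, Pow(-5, 2))), 11)), 854), -1199) = Add(Mul(Add(Add(8, -1), Mul(Add(4, -5, Mul(2, 25)), 11)), 854), -1199) = Add(Mul(Add(7, Mul(Add(4, -5, 50), 11)), 854), -1199) = Add(Mul(Add(7, Mul(49, 11)), 854), -1199) = Add(Mul(Add(7, 539), 854), -1199) = Add(Mul(546, 854), -1199) = Add(466284, -1199) = 465085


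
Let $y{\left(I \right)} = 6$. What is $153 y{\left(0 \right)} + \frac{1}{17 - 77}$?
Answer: $\frac{55079}{60} \approx 917.98$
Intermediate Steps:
$153 y{\left(0 \right)} + \frac{1}{17 - 77} = 153 \cdot 6 + \frac{1}{17 - 77} = 918 + \frac{1}{-60} = 918 - \frac{1}{60} = \frac{55079}{60}$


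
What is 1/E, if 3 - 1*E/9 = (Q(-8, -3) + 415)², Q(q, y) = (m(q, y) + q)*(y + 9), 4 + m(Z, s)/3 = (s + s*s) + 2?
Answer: -1/1734462 ≈ -5.7655e-7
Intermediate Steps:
m(Z, s) = -6 + 3*s + 3*s² (m(Z, s) = -12 + 3*((s + s*s) + 2) = -12 + 3*((s + s²) + 2) = -12 + 3*(2 + s + s²) = -12 + (6 + 3*s + 3*s²) = -6 + 3*s + 3*s²)
Q(q, y) = (9 + y)*(-6 + q + 3*y + 3*y²) (Q(q, y) = ((-6 + 3*y + 3*y²) + q)*(y + 9) = (-6 + q + 3*y + 3*y²)*(9 + y) = (9 + y)*(-6 + q + 3*y + 3*y²))
E = -1734462 (E = 27 - 9*((-54 + 3*(-3)³ + 9*(-8) + 21*(-3) + 30*(-3)² - 8*(-3)) + 415)² = 27 - 9*((-54 + 3*(-27) - 72 - 63 + 30*9 + 24) + 415)² = 27 - 9*((-54 - 81 - 72 - 63 + 270 + 24) + 415)² = 27 - 9*(24 + 415)² = 27 - 9*439² = 27 - 9*192721 = 27 - 1734489 = -1734462)
1/E = 1/(-1734462) = -1/1734462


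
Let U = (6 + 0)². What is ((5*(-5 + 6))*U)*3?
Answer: 540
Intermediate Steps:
U = 36 (U = 6² = 36)
((5*(-5 + 6))*U)*3 = ((5*(-5 + 6))*36)*3 = ((5*1)*36)*3 = (5*36)*3 = 180*3 = 540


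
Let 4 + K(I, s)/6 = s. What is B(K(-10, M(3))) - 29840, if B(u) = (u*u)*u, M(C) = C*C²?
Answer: 2598232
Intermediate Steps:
M(C) = C³
K(I, s) = -24 + 6*s
B(u) = u³ (B(u) = u²*u = u³)
B(K(-10, M(3))) - 29840 = (-24 + 6*3³)³ - 29840 = (-24 + 6*27)³ - 29840 = (-24 + 162)³ - 29840 = 138³ - 29840 = 2628072 - 29840 = 2598232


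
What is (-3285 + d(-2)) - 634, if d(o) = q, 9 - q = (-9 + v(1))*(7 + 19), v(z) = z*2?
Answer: -3728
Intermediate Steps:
v(z) = 2*z
q = 191 (q = 9 - (-9 + 2*1)*(7 + 19) = 9 - (-9 + 2)*26 = 9 - (-7)*26 = 9 - 1*(-182) = 9 + 182 = 191)
d(o) = 191
(-3285 + d(-2)) - 634 = (-3285 + 191) - 634 = -3094 - 634 = -3728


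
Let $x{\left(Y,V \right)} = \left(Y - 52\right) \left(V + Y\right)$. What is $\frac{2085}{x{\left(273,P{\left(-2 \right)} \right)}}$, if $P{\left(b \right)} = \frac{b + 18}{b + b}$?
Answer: $\frac{2085}{59449} \approx 0.035072$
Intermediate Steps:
$P{\left(b \right)} = \frac{18 + b}{2 b}$
$x{\left(Y,V \right)} = \left(-52 + Y\right) \left(V + Y\right)$
$\frac{2085}{x{\left(273,P{\left(-2 \right)} \right)}} = \frac{2085}{273^{2} - 52 \frac{18 - 2}{2 \left(-2\right)} - 14196 + \frac{18 - 2}{2 \left(-2\right)} 273} = \frac{2085}{74529 - 52 \cdot \frac{1}{2} \left(- \frac{1}{2}\right) 16 - 14196 + \frac{1}{2} \left(- \frac{1}{2}\right) 16 \cdot 273} = \frac{2085}{74529 - -208 - 14196 - 1092} = \frac{2085}{74529 + 208 - 14196 - 1092} = \frac{2085}{59449}$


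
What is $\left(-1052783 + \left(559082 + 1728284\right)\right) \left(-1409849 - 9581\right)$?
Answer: $-1752404147690$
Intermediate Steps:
$\left(-1052783 + \left(559082 + 1728284\right)\right) \left(-1409849 - 9581\right) = \left(-1052783 + 2287366\right) \left(-1419430\right) = 1234583 \left(-1419430\right) = -1752404147690$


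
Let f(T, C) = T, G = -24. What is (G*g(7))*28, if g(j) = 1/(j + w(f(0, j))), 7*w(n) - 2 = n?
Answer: -1568/17 ≈ -92.235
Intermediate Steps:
w(n) = 2/7 + n/7
g(j) = 1/(2/7 + j) (g(j) = 1/(j + (2/7 + (⅐)*0)) = 1/(j + (2/7 + 0)) = 1/(j + 2/7) = 1/(2/7 + j))
(G*g(7))*28 = -168/(2 + 7*7)*28 = -168/(2 + 49)*28 = -168/51*28 = -24*7/51*28 = -56/17*28 = -1568/17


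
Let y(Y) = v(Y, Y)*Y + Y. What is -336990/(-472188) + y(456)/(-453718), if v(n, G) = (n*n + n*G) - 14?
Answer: -7449076384961/17853349582 ≈ -417.24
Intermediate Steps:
v(n, G) = -14 + n² + G*n (v(n, G) = (n² + G*n) - 14 = -14 + n² + G*n)
y(Y) = Y + Y*(-14 + 2*Y²) (y(Y) = (-14 + Y² + Y*Y)*Y + Y = (-14 + Y² + Y²)*Y + Y = (-14 + 2*Y²)*Y + Y = Y*(-14 + 2*Y²) + Y = Y + Y*(-14 + 2*Y²))
-336990/(-472188) + y(456)/(-453718) = -336990/(-472188) + (456*(-13 + 2*456²))/(-453718) = -336990*(-1/472188) + (456*(-13 + 2*207936))*(-1/453718) = 56165/78698 + (456*(-13 + 415872))*(-1/453718) = 56165/78698 + (456*415859)*(-1/453718) = 56165/78698 + 189631704*(-1/453718) = 56165/78698 - 94815852/226859 = -7449076384961/17853349582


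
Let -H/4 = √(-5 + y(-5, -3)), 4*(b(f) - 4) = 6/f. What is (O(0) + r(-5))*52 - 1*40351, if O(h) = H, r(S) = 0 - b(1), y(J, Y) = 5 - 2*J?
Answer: -40637 - 208*√10 ≈ -41295.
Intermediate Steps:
b(f) = 4 + 3/(2*f) (b(f) = 4 + (6/f)/4 = 4 + 3/(2*f))
H = -4*√10 (H = -4*√(-5 + (5 - 2*(-5))) = -4*√(-5 + (5 + 10)) = -4*√(-5 + 15) = -4*√10 ≈ -12.649)
r(S) = -11/2 (r(S) = 0 - (4 + (3/2)/1) = 0 - (4 + (3/2)*1) = 0 - (4 + 3/2) = 0 - 1*11/2 = 0 - 11/2 = -11/2)
O(h) = -4*√10
(O(0) + r(-5))*52 - 1*40351 = (-4*√10 - 11/2)*52 - 1*40351 = (-11/2 - 4*√10)*52 - 40351 = (-286 - 208*√10) - 40351 = -40637 - 208*√10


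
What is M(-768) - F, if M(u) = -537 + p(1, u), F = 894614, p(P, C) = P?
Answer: -895150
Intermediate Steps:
M(u) = -536 (M(u) = -537 + 1 = -536)
M(-768) - F = -536 - 1*894614 = -536 - 894614 = -895150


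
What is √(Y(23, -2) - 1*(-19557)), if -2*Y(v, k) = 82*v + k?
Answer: √18615 ≈ 136.44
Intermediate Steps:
Y(v, k) = -41*v - k/2 (Y(v, k) = -(82*v + k)/2 = -(k + 82*v)/2 = -41*v - k/2)
√(Y(23, -2) - 1*(-19557)) = √((-41*23 - ½*(-2)) - 1*(-19557)) = √((-943 + 1) + 19557) = √(-942 + 19557) = √18615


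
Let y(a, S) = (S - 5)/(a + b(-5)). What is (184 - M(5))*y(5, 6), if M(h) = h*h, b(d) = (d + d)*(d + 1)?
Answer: 53/15 ≈ 3.5333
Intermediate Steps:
b(d) = 2*d*(1 + d) (b(d) = (2*d)*(1 + d) = 2*d*(1 + d))
y(a, S) = (-5 + S)/(40 + a) (y(a, S) = (S - 5)/(a + 2*(-5)*(1 - 5)) = (-5 + S)/(a + 2*(-5)*(-4)) = (-5 + S)/(a + 40) = (-5 + S)/(40 + a))
M(h) = h**2
(184 - M(5))*y(5, 6) = (184 - 1*5**2)*((-5 + 6)/(40 + 5)) = (184 - 1*25)*(1/45) = (184 - 25)*((1/45)*1) = 159*(1/45) = 53/15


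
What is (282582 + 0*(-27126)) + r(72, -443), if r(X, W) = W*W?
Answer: 478831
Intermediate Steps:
r(X, W) = W**2
(282582 + 0*(-27126)) + r(72, -443) = (282582 + 0*(-27126)) + (-443)**2 = (282582 + 0) + 196249 = 282582 + 196249 = 478831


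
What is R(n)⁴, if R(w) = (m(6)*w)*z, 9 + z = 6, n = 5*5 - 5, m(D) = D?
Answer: 16796160000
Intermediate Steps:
n = 20 (n = 25 - 5 = 20)
z = -3 (z = -9 + 6 = -3)
R(w) = -18*w (R(w) = (6*w)*(-3) = -18*w)
R(n)⁴ = (-18*20)⁴ = (-360)⁴ = 16796160000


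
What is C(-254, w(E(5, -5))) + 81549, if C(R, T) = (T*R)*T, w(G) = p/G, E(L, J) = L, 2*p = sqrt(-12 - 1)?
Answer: 4079101/50 ≈ 81582.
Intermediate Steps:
p = I*sqrt(13)/2 (p = sqrt(-12 - 1)/2 = sqrt(-13)/2 = (I*sqrt(13))/2 = I*sqrt(13)/2 ≈ 1.8028*I)
w(G) = I*sqrt(13)/(2*G) (w(G) = (I*sqrt(13)/2)/G = I*sqrt(13)/(2*G))
C(R, T) = R*T**2 (C(R, T) = (R*T)*T = R*T**2)
C(-254, w(E(5, -5))) + 81549 = -254*((1/2)*I*sqrt(13)/5)**2 + 81549 = -254*((1/2)*I*sqrt(13)*(1/5))**2 + 81549 = -254*(I*sqrt(13)/10)**2 + 81549 = -254*(-13/100) + 81549 = 1651/50 + 81549 = 4079101/50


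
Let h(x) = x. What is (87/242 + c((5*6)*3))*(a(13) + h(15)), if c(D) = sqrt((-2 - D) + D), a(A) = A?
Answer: 1218/121 + 28*I*sqrt(2) ≈ 10.066 + 39.598*I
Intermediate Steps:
c(D) = I*sqrt(2) (c(D) = sqrt(-2) = I*sqrt(2))
(87/242 + c((5*6)*3))*(a(13) + h(15)) = (87/242 + I*sqrt(2))*(13 + 15) = (87*(1/242) + I*sqrt(2))*28 = (87/242 + I*sqrt(2))*28 = 1218/121 + 28*I*sqrt(2)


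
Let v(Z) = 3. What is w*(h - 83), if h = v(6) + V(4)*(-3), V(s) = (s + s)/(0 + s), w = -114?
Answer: 9804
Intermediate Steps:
V(s) = 2 (V(s) = (2*s)/s = 2)
h = -3 (h = 3 + 2*(-3) = 3 - 6 = -3)
w*(h - 83) = -114*(-3 - 83) = -114*(-86) = 9804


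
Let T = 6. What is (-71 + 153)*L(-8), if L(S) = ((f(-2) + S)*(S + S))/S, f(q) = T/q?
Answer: -1804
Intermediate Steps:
f(q) = 6/q
L(S) = -6 + 2*S (L(S) = ((6/(-2) + S)*(S + S))/S = ((6*(-1/2) + S)*(2*S))/S = ((-3 + S)*(2*S))/S = (2*S*(-3 + S))/S = -6 + 2*S)
(-71 + 153)*L(-8) = (-71 + 153)*(-6 + 2*(-8)) = 82*(-6 - 16) = 82*(-22) = -1804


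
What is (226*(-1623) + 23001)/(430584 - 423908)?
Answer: -343797/6676 ≈ -51.497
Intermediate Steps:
(226*(-1623) + 23001)/(430584 - 423908) = (-366798 + 23001)/6676 = -343797*1/6676 = -343797/6676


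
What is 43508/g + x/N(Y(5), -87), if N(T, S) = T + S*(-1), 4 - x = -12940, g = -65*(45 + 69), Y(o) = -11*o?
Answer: 2953837/7410 ≈ 398.63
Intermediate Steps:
g = -7410 (g = -65*114 = -7410)
x = 12944 (x = 4 - 1*(-12940) = 4 + 12940 = 12944)
N(T, S) = T - S
43508/g + x/N(Y(5), -87) = 43508/(-7410) + 12944/(-11*5 - 1*(-87)) = 43508*(-1/7410) + 12944/(-55 + 87) = -21754/3705 + 12944/32 = -21754/3705 + 12944*(1/32) = -21754/3705 + 809/2 = 2953837/7410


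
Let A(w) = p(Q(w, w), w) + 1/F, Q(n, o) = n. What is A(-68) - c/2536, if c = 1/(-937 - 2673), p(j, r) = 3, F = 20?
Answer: 27922629/9154960 ≈ 3.0500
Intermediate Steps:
A(w) = 61/20 (A(w) = 3 + 1/20 = 61/20)
c = -1/3610 (c = 1/(-3610) = -1/3610 ≈ -0.00027701)
A(-68) - c/2536 = 61/20 - (-1)/(3610*2536) = 61/20 - 1*(-1/9154960) = 61/20 + 1/9154960 = 27922629/9154960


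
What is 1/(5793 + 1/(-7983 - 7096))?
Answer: 15079/87352646 ≈ 0.00017262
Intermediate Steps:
1/(5793 + 1/(-7983 - 7096)) = 1/(5793 + 1/(-15079)) = 1/(5793 - 1/15079) = 1/(87352646/15079) = 15079/87352646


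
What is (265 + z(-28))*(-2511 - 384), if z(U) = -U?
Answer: -848235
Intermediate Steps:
(265 + z(-28))*(-2511 - 384) = (265 - 1*(-28))*(-2511 - 384) = (265 + 28)*(-2895) = 293*(-2895) = -848235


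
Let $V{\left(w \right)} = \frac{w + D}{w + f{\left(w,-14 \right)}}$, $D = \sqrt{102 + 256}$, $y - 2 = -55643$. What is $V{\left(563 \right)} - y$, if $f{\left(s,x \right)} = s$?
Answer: $\frac{111283}{2} + \frac{\sqrt{358}}{1126} \approx 55642.0$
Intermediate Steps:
$y = -55641$ ($y = 2 - 55643 = -55641$)
$D = \sqrt{358} \approx 18.921$
$V{\left(w \right)} = \frac{w + \sqrt{358}}{2 w}$ ($V{\left(w \right)} = \frac{w + \sqrt{358}}{w + w} = \frac{w + \sqrt{358}}{2 w}$)
$V{\left(563 \right)} - y = \frac{563 + \sqrt{358}}{2 \cdot 563} - -55641 = \frac{1}{2} \cdot \frac{1}{563} \left(563 + \sqrt{358}\right) + 55641 = \left(\frac{1}{2} + \frac{\sqrt{358}}{1126}\right) + 55641 = \frac{111283}{2} + \frac{\sqrt{358}}{1126}$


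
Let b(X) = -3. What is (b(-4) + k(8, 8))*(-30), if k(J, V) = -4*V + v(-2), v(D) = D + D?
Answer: 1170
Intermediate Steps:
v(D) = 2*D
k(J, V) = -4 - 4*V (k(J, V) = -4*V + 2*(-2) = -4*V - 4 = -4 - 4*V)
(b(-4) + k(8, 8))*(-30) = (-3 + (-4 - 4*8))*(-30) = (-3 + (-4 - 32))*(-30) = (-3 - 36)*(-30) = -39*(-30) = 1170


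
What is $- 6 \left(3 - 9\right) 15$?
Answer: $540$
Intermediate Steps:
$- 6 \left(3 - 9\right) 15 = \left(-6\right) \left(-6\right) 15 = 36 \cdot 15 = 540$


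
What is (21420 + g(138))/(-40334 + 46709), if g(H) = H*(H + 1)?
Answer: 13534/2125 ≈ 6.3689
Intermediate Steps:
g(H) = H*(1 + H)
(21420 + g(138))/(-40334 + 46709) = (21420 + 138*(1 + 138))/(-40334 + 46709) = (21420 + 138*139)/6375 = (21420 + 19182)*(1/6375) = 40602*(1/6375) = 13534/2125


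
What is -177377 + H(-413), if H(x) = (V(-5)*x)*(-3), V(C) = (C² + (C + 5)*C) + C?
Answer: -152597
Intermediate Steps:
V(C) = C + C² + C*(5 + C) (V(C) = (C² + (5 + C)*C) + C = (C² + C*(5 + C)) + C = C + C² + C*(5 + C))
H(x) = -60*x (H(x) = ((2*(-5)*(3 - 5))*x)*(-3) = ((2*(-5)*(-2))*x)*(-3) = (20*x)*(-3) = -60*x)
-177377 + H(-413) = -177377 - 60*(-413) = -177377 + 24780 = -152597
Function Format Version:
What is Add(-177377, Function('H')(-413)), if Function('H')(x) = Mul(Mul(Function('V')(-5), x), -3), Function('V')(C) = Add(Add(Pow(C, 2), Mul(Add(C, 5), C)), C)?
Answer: -152597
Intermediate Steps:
Function('V')(C) = Add(C, Pow(C, 2), Mul(C, Add(5, C))) (Function('V')(C) = Add(Add(Pow(C, 2), Mul(Add(5, C), C)), C) = Add(Add(Pow(C, 2), Mul(C, Add(5, C))), C) = Add(C, Pow(C, 2), Mul(C, Add(5, C))))
Function('H')(x) = Mul(-60, x) (Function('H')(x) = Mul(Mul(Mul(2, -5, Add(3, -5)), x), -3) = Mul(Mul(Mul(2, -5, -2), x), -3) = Mul(Mul(20, x), -3) = Mul(-60, x))
Add(-177377, Function('H')(-413)) = Add(-177377, Mul(-60, -413)) = Add(-177377, 24780) = -152597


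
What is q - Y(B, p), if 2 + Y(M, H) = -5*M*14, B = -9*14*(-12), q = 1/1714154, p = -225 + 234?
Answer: 181429487669/1714154 ≈ 1.0584e+5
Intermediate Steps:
p = 9
q = 1/1714154 ≈ 5.8338e-7
B = 1512 (B = -126*(-12) = 1512)
Y(M, H) = -2 - 70*M (Y(M, H) = -2 - 5*M*14 = -2 - 70*M)
q - Y(B, p) = 1/1714154 - (-2 - 70*1512) = 1/1714154 - (-2 - 105840) = 1/1714154 - 1*(-105842) = 1/1714154 + 105842 = 181429487669/1714154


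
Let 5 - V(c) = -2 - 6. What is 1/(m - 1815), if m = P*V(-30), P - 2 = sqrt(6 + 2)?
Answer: -1789/3199169 - 26*sqrt(2)/3199169 ≈ -0.00057070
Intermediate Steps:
P = 2 + 2*sqrt(2) (P = 2 + sqrt(6 + 2) = 2 + sqrt(8) = 2 + 2*sqrt(2) ≈ 4.8284)
V(c) = 13 (V(c) = 5 - (-2 - 6) = 5 - 1*(-8) = 5 + 8 = 13)
m = 26 + 26*sqrt(2) (m = (2 + 2*sqrt(2))*13 = 26 + 26*sqrt(2) ≈ 62.770)
1/(m - 1815) = 1/((26 + 26*sqrt(2)) - 1815) = 1/(-1789 + 26*sqrt(2))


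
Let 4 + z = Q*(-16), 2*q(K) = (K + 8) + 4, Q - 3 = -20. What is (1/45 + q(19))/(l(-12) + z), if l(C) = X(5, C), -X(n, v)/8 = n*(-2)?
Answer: 1397/31320 ≈ 0.044604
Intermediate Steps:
X(n, v) = 16*n (X(n, v) = -8*n*(-2) = -(-16)*n = 16*n)
Q = -17 (Q = 3 - 20 = -17)
q(K) = 6 + K/2 (q(K) = ((K + 8) + 4)/2 = ((8 + K) + 4)/2 = (12 + K)/2 = 6 + K/2)
z = 268 (z = -4 - 17*(-16) = -4 + 272 = 268)
l(C) = 80 (l(C) = 16*5 = 80)
(1/45 + q(19))/(l(-12) + z) = (1/45 + (6 + (½)*19))/(80 + 268) = (1/45 + (6 + 19/2))/348 = (1/45 + 31/2)*(1/348) = (1397/90)*(1/348) = 1397/31320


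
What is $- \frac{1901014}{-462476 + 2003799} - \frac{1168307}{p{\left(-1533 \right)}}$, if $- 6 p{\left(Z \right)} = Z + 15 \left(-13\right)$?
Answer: $- \frac{1801285942193}{443901024} \approx -4057.9$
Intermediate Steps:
$p{\left(Z \right)} = \frac{65}{2} - \frac{Z}{6}$ ($p{\left(Z \right)} = - \frac{Z + 15 \left(-13\right)}{6} = - \frac{Z - 195}{6} = - \frac{-195 + Z}{6} = \frac{65}{2} - \frac{Z}{6}$)
$- \frac{1901014}{-462476 + 2003799} - \frac{1168307}{p{\left(-1533 \right)}} = - \frac{1901014}{-462476 + 2003799} - \frac{1168307}{\frac{65}{2} - - \frac{511}{2}} = - \frac{1901014}{1541323} - \frac{1168307}{\frac{65}{2} + \frac{511}{2}} = \left(-1901014\right) \frac{1}{1541323} - \frac{1168307}{288} = - \frac{1901014}{1541323} - \frac{1168307}{288} = - \frac{1801285942193}{443901024}$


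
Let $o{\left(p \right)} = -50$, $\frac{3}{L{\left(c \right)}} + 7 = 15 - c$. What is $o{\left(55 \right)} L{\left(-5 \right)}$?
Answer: $- \frac{150}{13} \approx -11.538$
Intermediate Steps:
$L{\left(c \right)} = \frac{3}{8 - c}$ ($L{\left(c \right)} = \frac{3}{-7 - \left(-15 + c\right)} = \frac{3}{8 - c}$)
$o{\left(55 \right)} L{\left(-5 \right)} = - 50 \left(- \frac{3}{-8 - 5}\right) = - 50 \left(- \frac{3}{-13}\right) = - 50 \left(\left(-3\right) \left(- \frac{1}{13}\right)\right) = \left(-50\right) \frac{3}{13} = - \frac{150}{13}$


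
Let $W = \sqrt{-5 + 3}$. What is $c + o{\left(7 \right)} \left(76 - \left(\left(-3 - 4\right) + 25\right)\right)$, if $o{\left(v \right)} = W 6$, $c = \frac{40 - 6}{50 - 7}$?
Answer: $\frac{34}{43} + 348 i \sqrt{2} \approx 0.7907 + 492.15 i$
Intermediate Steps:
$c = \frac{34}{43} \approx 0.7907$
$W = i \sqrt{2}$ ($W = \sqrt{-2} = i \sqrt{2} \approx 1.4142 i$)
$o{\left(v \right)} = 6 i \sqrt{2}$ ($o{\left(v \right)} = i \sqrt{2} \cdot 6 = 6 i \sqrt{2}$)
$c + o{\left(7 \right)} \left(76 - \left(\left(-3 - 4\right) + 25\right)\right) = \frac{34}{43} + 6 i \sqrt{2} \left(76 - \left(\left(-3 - 4\right) + 25\right)\right) = \frac{34}{43} + 6 i \sqrt{2} \left(76 - \left(-7 + 25\right)\right) = \frac{34}{43} + 6 i \sqrt{2} \left(76 - 18\right) = \frac{34}{43} + 6 i \sqrt{2} \cdot 58 = \frac{34}{43} + 348 i \sqrt{2}$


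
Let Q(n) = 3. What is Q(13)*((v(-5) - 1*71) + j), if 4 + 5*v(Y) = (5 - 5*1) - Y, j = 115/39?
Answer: -13231/65 ≈ -203.55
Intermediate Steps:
j = 115/39 (j = 115*(1/39) = 115/39 ≈ 2.9487)
v(Y) = -⅘ - Y/5 (v(Y) = -⅘ + ((5 - 5*1) - Y)/5 = -⅘ + ((5 - 5) - Y)/5 = -⅘ + (0 - Y)/5 = -⅘ + (-Y)/5 = -⅘ - Y/5)
Q(13)*((v(-5) - 1*71) + j) = 3*(((-⅘ - ⅕*(-5)) - 1*71) + 115/39) = 3*(((-⅘ + 1) - 71) + 115/39) = 3*((⅕ - 71) + 115/39) = 3*(-354/5 + 115/39) = 3*(-13231/195) = -13231/65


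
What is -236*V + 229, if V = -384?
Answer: 90853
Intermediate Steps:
-236*V + 229 = -236*(-384) + 229 = 90624 + 229 = 90853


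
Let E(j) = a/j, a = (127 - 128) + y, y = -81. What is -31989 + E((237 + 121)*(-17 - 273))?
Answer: -1660548949/51910 ≈ -31989.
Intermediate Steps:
a = -82 (a = (127 - 128) - 81 = -1 - 81 = -82)
E(j) = -82/j
-31989 + E((237 + 121)*(-17 - 273)) = -31989 - 82*1/((-17 - 273)*(237 + 121)) = -31989 - 82/(358*(-290)) = -31989 - 82/(-103820) = -31989 - 82*(-1/103820) = -31989 + 41/51910 = -1660548949/51910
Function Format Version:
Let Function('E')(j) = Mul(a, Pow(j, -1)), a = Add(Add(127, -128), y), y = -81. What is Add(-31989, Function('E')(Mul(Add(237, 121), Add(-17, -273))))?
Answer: Rational(-1660548949, 51910) ≈ -31989.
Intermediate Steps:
a = -82 (a = Add(Add(127, -128), -81) = Add(-1, -81) = -82)
Function('E')(j) = Mul(-82, Pow(j, -1))
Add(-31989, Function('E')(Mul(Add(237, 121), Add(-17, -273)))) = Add(-31989, Mul(-82, Pow(Mul(Add(237, 121), Add(-17, -273)), -1))) = Add(-31989, Mul(-82, Pow(Mul(358, -290), -1))) = Add(-31989, Mul(-82, Pow(-103820, -1))) = Add(-31989, Mul(-82, Rational(-1, 103820))) = Add(-31989, Rational(41, 51910)) = Rational(-1660548949, 51910)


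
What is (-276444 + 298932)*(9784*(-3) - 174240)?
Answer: -4578376896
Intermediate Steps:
(-276444 + 298932)*(9784*(-3) - 174240) = 22488*(-29352 - 174240) = 22488*(-203592) = -4578376896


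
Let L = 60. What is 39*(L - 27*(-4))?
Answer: 6552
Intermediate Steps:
39*(L - 27*(-4)) = 39*(60 - 27*(-4)) = 39*(60 + 108) = 39*168 = 6552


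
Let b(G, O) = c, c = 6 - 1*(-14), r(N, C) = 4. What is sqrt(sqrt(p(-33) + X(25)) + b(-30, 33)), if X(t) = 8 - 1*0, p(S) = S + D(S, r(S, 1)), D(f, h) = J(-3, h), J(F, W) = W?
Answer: sqrt(20 + I*sqrt(21)) ≈ 4.501 + 0.50906*I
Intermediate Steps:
D(f, h) = h
c = 20 (c = 6 + 14 = 20)
p(S) = 4 + S (p(S) = S + 4 = 4 + S)
X(t) = 8 (X(t) = 8 + 0 = 8)
b(G, O) = 20
sqrt(sqrt(p(-33) + X(25)) + b(-30, 33)) = sqrt(sqrt((4 - 33) + 8) + 20) = sqrt(sqrt(-29 + 8) + 20) = sqrt(sqrt(-21) + 20) = sqrt(I*sqrt(21) + 20) = sqrt(20 + I*sqrt(21))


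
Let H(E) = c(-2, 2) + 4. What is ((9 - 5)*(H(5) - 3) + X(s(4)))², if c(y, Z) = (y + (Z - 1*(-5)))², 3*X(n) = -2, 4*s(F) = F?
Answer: 96100/9 ≈ 10678.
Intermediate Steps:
s(F) = F/4
X(n) = -⅔ (X(n) = (⅓)*(-2) = -⅔)
c(y, Z) = (5 + Z + y)² (c(y, Z) = (y + (Z + 5))² = (y + (5 + Z))² = (5 + Z + y)²)
H(E) = 29 (H(E) = (5 + 2 - 2)² + 4 = 5² + 4 = 25 + 4 = 29)
((9 - 5)*(H(5) - 3) + X(s(4)))² = ((9 - 5)*(29 - 3) - ⅔)² = (4*26 - ⅔)² = (104 - ⅔)² = (310/3)² = 96100/9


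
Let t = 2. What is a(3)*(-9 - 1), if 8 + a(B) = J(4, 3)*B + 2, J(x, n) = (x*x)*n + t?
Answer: -1440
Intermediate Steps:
J(x, n) = 2 + n*x² (J(x, n) = (x*x)*n + 2 = x²*n + 2 = n*x² + 2 = 2 + n*x²)
a(B) = -6 + 50*B (a(B) = -8 + ((2 + 3*4²)*B + 2) = -8 + ((2 + 3*16)*B + 2) = -8 + ((2 + 48)*B + 2) = -8 + (50*B + 2) = -8 + (2 + 50*B) = -6 + 50*B)
a(3)*(-9 - 1) = (-6 + 50*3)*(-9 - 1) = (-6 + 150)*(-10) = 144*(-10) = -1440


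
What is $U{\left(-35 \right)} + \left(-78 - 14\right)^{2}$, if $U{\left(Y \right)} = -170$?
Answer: $8294$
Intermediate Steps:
$U{\left(-35 \right)} + \left(-78 - 14\right)^{2} = -170 + \left(-78 - 14\right)^{2} = -170 + \left(-92\right)^{2} = -170 + 8464 = 8294$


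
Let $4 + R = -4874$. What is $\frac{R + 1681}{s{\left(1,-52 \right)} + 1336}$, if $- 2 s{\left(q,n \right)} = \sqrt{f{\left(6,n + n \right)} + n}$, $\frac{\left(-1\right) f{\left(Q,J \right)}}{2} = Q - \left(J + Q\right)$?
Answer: $- \frac{185704}{77607} - \frac{139 i \sqrt{65}}{77607} \approx -2.3929 - 0.01444 i$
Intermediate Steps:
$R = -4878$ ($R = -4 - 4874 = -4878$)
$f{\left(Q,J \right)} = 2 J$ ($f{\left(Q,J \right)} = - 2 \left(Q - \left(J + Q\right)\right) = - 2 \left(- J\right) = 2 J$)
$s{\left(q,n \right)} = - \frac{\sqrt{5} \sqrt{n}}{2}$ ($s{\left(q,n \right)} = - \frac{\sqrt{2 \left(n + n\right) + n}}{2} = - \frac{\sqrt{2 \cdot 2 n + n}}{2} = - \frac{\sqrt{4 n + n}}{2} = - \frac{\sqrt{5 n}}{2} = - \frac{\sqrt{5} \sqrt{n}}{2}$)
$\frac{R + 1681}{s{\left(1,-52 \right)} + 1336} = \frac{-4878 + 1681}{- \frac{\sqrt{5} \sqrt{-52}}{2} + 1336} = - \frac{3197}{- \frac{\sqrt{5} \cdot 2 i \sqrt{13}}{2} + 1336} = - \frac{3197}{- i \sqrt{65} + 1336} = - \frac{3197}{1336 - i \sqrt{65}}$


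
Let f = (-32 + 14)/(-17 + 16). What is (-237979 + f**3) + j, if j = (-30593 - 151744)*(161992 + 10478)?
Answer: -31447894537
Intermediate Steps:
f = 18 (f = -18/(-1) = -18*(-1) = 18)
j = -31447662390 (j = -182337*172470 = -31447662390)
(-237979 + f**3) + j = (-237979 + 18**3) - 31447662390 = (-237979 + 5832) - 31447662390 = -232147 - 31447662390 = -31447894537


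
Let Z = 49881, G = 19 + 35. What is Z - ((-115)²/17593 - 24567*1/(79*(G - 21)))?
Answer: 762729116829/15288317 ≈ 49890.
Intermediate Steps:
G = 54
Z - ((-115)²/17593 - 24567*1/(79*(G - 21))) = 49881 - ((-115)²/17593 - 24567*1/(79*(54 - 21))) = 49881 - (13225*(1/17593) - 24567/(33*79)) = 49881 - (13225/17593 - 24567/2607) = 49881 - (13225/17593 - 24567*1/2607) = 49881 - (13225/17593 - 8189/869) = 49881 - 1*(-132576552/15288317) = 49881 + 132576552/15288317 = 762729116829/15288317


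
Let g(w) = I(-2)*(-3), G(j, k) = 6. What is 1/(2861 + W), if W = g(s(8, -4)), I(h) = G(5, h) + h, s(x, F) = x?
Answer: 1/2849 ≈ 0.00035100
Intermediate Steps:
I(h) = 6 + h
g(w) = -12 (g(w) = (6 - 2)*(-3) = 4*(-3) = -12)
W = -12
1/(2861 + W) = 1/(2861 - 12) = 1/2849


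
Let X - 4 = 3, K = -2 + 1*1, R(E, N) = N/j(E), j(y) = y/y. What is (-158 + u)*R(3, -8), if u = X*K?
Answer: 1320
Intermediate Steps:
j(y) = 1
R(E, N) = N (R(E, N) = N/1 = N*1 = N)
K = -1 (K = -2 + 1 = -1)
X = 7 (X = 4 + 3 = 7)
u = -7 (u = 7*(-1) = -7)
(-158 + u)*R(3, -8) = (-158 - 7)*(-8) = -165*(-8) = 1320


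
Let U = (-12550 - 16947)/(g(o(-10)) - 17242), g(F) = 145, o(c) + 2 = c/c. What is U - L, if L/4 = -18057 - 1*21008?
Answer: 2671606717/17097 ≈ 1.5626e+5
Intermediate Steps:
o(c) = -1 (o(c) = -2 + c/c = -2 + 1 = -1)
U = 29497/17097 (U = (-12550 - 16947)/(145 - 17242) = -29497/(-17097) = -29497*(-1/17097) = 29497/17097 ≈ 1.7253)
L = -156260 (L = 4*(-18057 - 1*21008) = 4*(-18057 - 21008) = 4*(-39065) = -156260)
U - L = 29497/17097 - 1*(-156260) = 29497/17097 + 156260 = 2671606717/17097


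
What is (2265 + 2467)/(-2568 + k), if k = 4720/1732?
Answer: -512239/277691 ≈ -1.8446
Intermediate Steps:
k = 1180/433 (k = 4720*(1/1732) = 1180/433 ≈ 2.7252)
(2265 + 2467)/(-2568 + k) = (2265 + 2467)/(-2568 + 1180/433) = 4732/(-1110764/433) = 4732*(-433/1110764) = -512239/277691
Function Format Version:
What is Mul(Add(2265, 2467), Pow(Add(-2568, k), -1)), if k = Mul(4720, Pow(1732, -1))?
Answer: Rational(-512239, 277691) ≈ -1.8446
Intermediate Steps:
k = Rational(1180, 433) (k = Mul(4720, Rational(1, 1732)) = Rational(1180, 433) ≈ 2.7252)
Mul(Add(2265, 2467), Pow(Add(-2568, k), -1)) = Mul(Add(2265, 2467), Pow(Add(-2568, Rational(1180, 433)), -1)) = Mul(4732, Pow(Rational(-1110764, 433), -1)) = Mul(4732, Rational(-433, 1110764)) = Rational(-512239, 277691)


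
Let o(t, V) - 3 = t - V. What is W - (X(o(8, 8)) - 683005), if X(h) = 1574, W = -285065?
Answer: 396366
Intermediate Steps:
o(t, V) = 3 + t - V (o(t, V) = 3 + (t - V) = 3 + t - V)
W - (X(o(8, 8)) - 683005) = -285065 - (1574 - 683005) = -285065 - 1*(-681431) = -285065 + 681431 = 396366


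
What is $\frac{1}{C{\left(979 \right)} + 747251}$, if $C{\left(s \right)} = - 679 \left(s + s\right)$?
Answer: $- \frac{1}{582231} \approx -1.7175 \cdot 10^{-6}$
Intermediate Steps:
$C{\left(s \right)} = - 1358 s$ ($C{\left(s \right)} = - 679 \cdot 2 s = - 1358 s$)
$\frac{1}{C{\left(979 \right)} + 747251} = \frac{1}{\left(-1358\right) 979 + 747251} = \frac{1}{-1329482 + 747251} = \frac{1}{-582231} = - \frac{1}{582231}$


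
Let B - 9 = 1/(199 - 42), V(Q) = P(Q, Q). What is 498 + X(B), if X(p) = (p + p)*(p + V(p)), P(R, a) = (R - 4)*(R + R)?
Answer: 8841118082/3869893 ≈ 2284.6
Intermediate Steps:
P(R, a) = 2*R*(-4 + R) (P(R, a) = (-4 + R)*(2*R) = 2*R*(-4 + R))
V(Q) = 2*Q*(-4 + Q)
B = 1414/157 (B = 9 + 1/(199 - 42) = 9 + 1/157 = 1414/157 ≈ 9.0064)
X(p) = 2*p*(p + 2*p*(-4 + p)) (X(p) = (p + p)*(p + 2*p*(-4 + p)) = (2*p)*(p + 2*p*(-4 + p)) = 2*p*(p + 2*p*(-4 + p)))
498 + X(B) = 498 + (1414/157)²*(-14 + 4*(1414/157)) = 498 + 1999396*(-14 + 5656/157)/24649 = 498 + (1999396/24649)*(3458/157) = 498 + 6913911368/3869893 = 8841118082/3869893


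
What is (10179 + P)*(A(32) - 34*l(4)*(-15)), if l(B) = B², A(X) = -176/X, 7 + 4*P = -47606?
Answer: -112483173/8 ≈ -1.4060e+7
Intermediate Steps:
P = -47613/4 (P = -7/4 + (¼)*(-47606) = -7/4 - 23803/2 = -47613/4 ≈ -11903.)
(10179 + P)*(A(32) - 34*l(4)*(-15)) = (10179 - 47613/4)*(-176/32 - 34*4²*(-15)) = -6897*(-176*1/32 - 34*16*(-15))/4 = -6897*(-11/2 - 544*(-15))/4 = -6897*(-11/2 + 8160)/4 = -6897/4*16309/2 = -112483173/8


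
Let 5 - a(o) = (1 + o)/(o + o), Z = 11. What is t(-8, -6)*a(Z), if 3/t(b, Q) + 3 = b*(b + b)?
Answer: 147/1375 ≈ 0.10691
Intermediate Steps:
t(b, Q) = 3/(-3 + 2*b**2) (t(b, Q) = 3/(-3 + b*(b + b)) = 3/(-3 + b*(2*b)) = 3/(-3 + 2*b**2))
a(o) = 5 - (1 + o)/(2*o) (a(o) = 5 - (1 + o)/(o + o) = 5 - (1 + o)/(2*o))
t(-8, -6)*a(Z) = (3/(-3 + 2*(-8)**2))*((1/2)*(-1 + 9*11)/11) = (3/(-3 + 2*64))*((1/2)*(1/11)*(-1 + 99)) = (3/(-3 + 128))*((1/2)*(1/11)*98) = (3/125)*(49/11) = 147/1375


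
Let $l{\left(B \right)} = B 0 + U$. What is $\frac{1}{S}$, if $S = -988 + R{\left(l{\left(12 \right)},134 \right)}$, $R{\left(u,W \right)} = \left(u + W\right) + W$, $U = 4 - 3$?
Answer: $- \frac{1}{719} \approx -0.0013908$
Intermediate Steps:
$U = 1$ ($U = 4 - 3 = 1$)
$l{\left(B \right)} = 1$ ($l{\left(B \right)} = B 0 + 1 = 0 + 1 = 1$)
$R{\left(u,W \right)} = u + 2 W$ ($R{\left(u,W \right)} = \left(W + u\right) + W = u + 2 W$)
$S = -719$ ($S = -988 + \left(1 + 2 \cdot 134\right) = -988 + \left(1 + 268\right) = -988 + 269 = -719$)
$\frac{1}{S} = \frac{1}{-719} = - \frac{1}{719}$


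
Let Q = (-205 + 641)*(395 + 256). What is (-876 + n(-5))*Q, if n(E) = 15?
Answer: -244382796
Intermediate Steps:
Q = 283836 (Q = 436*651 = 283836)
(-876 + n(-5))*Q = (-876 + 15)*283836 = -861*283836 = -244382796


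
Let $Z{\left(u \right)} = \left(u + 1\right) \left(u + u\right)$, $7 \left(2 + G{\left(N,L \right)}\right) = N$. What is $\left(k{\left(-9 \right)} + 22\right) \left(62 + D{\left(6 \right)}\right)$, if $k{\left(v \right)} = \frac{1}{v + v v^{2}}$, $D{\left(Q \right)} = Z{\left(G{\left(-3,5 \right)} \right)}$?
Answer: $\frac{9140305}{6027} \approx 1516.6$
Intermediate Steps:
$G{\left(N,L \right)} = -2 + \frac{N}{7}$
$Z{\left(u \right)} = 2 u \left(1 + u\right)$ ($Z{\left(u \right)} = \left(1 + u\right) 2 u = 2 u \left(1 + u\right)$)
$D{\left(Q \right)} = \frac{340}{49}$ ($D{\left(Q \right)} = 2 \left(-2 + \frac{1}{7} \left(-3\right)\right) \left(1 + \left(-2 + \frac{1}{7} \left(-3\right)\right)\right) = 2 \left(-2 - \frac{3}{7}\right) \left(1 - \frac{17}{7}\right) = 2 \left(- \frac{17}{7}\right) \left(1 - \frac{17}{7}\right) = 2 \left(- \frac{17}{7}\right) \left(- \frac{10}{7}\right) = \frac{340}{49}$)
$k{\left(v \right)} = \frac{1}{v + v^{3}}$
$\left(k{\left(-9 \right)} + 22\right) \left(62 + D{\left(6 \right)}\right) = \left(\frac{1}{-9 + \left(-9\right)^{3}} + 22\right) \left(62 + \frac{340}{49}\right) = \left(\frac{1}{-9 - 729} + 22\right) \frac{3378}{49} = \left(\frac{1}{-738} + 22\right) \frac{3378}{49} = \left(- \frac{1}{738} + 22\right) \frac{3378}{49} = \frac{16235}{738} \cdot \frac{3378}{49} = \frac{9140305}{6027}$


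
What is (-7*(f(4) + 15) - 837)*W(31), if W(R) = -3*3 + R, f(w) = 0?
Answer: -20724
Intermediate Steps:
W(R) = -9 + R
(-7*(f(4) + 15) - 837)*W(31) = (-7*(0 + 15) - 837)*(-9 + 31) = (-7*15 - 837)*22 = (-105 - 837)*22 = -942*22 = -20724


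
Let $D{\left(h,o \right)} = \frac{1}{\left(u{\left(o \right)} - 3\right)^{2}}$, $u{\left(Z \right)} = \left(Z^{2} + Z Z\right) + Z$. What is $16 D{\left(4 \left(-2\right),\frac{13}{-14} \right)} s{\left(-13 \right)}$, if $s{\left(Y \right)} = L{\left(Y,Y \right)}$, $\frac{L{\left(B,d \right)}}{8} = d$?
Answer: $- \frac{249704}{729} \approx -342.53$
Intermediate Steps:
$L{\left(B,d \right)} = 8 d$
$u{\left(Z \right)} = Z + 2 Z^{2}$ ($u{\left(Z \right)} = \left(Z^{2} + Z^{2}\right) + Z = 2 Z^{2} + Z = Z + 2 Z^{2}$)
$D{\left(h,o \right)} = \frac{1}{\left(-3 + o \left(1 + 2 o\right)\right)^{2}}$ ($D{\left(h,o \right)} = \frac{1}{\left(o \left(1 + 2 o\right) - 3\right)^{2}} = \frac{1}{\left(-3 + o \left(1 + 2 o\right)\right)^{2}}$)
$s{\left(Y \right)} = 8 Y$
$16 D{\left(4 \left(-2\right),\frac{13}{-14} \right)} s{\left(-13 \right)} = \frac{16}{\left(-3 + \frac{13}{-14} \left(1 + 2 \frac{13}{-14}\right)\right)^{2}} \cdot 8 \left(-13\right) = \frac{16}{\left(-3 + 13 \left(- \frac{1}{14}\right) \left(1 + 2 \cdot 13 \left(- \frac{1}{14}\right)\right)\right)^{2}} \left(-104\right) = \frac{16}{\left(-3 - \frac{13 \left(1 + 2 \left(- \frac{13}{14}\right)\right)}{14}\right)^{2}} \left(-104\right) = \frac{16}{\left(-3 - \frac{13 \left(1 - \frac{13}{7}\right)}{14}\right)^{2}} \left(-104\right) = \frac{16}{\left(-3 - - \frac{39}{49}\right)^{2}} \left(-104\right) = \frac{16}{\left(-3 + \frac{39}{49}\right)^{2}} \left(-104\right) = \frac{16}{\frac{11664}{2401}} \left(-104\right) = 16 \cdot \frac{2401}{11664} \left(-104\right) = \frac{2401}{729} \left(-104\right) = - \frac{249704}{729}$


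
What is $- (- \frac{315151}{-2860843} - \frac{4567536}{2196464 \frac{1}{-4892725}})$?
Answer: $- \frac{3995828429218128554}{392733666197} \approx -1.0174 \cdot 10^{7}$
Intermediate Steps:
$- (- \frac{315151}{-2860843} - \frac{4567536}{2196464 \frac{1}{-4892725}}) = - (\left(-315151\right) \left(- \frac{1}{2860843}\right) - \frac{4567536}{2196464 \left(- \frac{1}{4892725}\right)}) = - (\frac{315151}{2860843} - \frac{4567536}{- \frac{2196464}{4892725}}) = - (\frac{315151}{2860843} - - \frac{1396731098475}{137279}) = - (\frac{315151}{2860843} + \frac{1396731098475}{137279}) = \left(-1\right) \frac{3995828429218128554}{392733666197} = - \frac{3995828429218128554}{392733666197}$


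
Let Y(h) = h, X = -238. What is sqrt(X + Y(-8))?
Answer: I*sqrt(246) ≈ 15.684*I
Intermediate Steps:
sqrt(X + Y(-8)) = sqrt(-238 - 8) = sqrt(-246) = I*sqrt(246)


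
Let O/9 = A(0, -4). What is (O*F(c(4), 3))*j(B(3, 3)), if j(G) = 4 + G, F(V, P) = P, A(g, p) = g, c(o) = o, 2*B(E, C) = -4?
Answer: 0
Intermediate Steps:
B(E, C) = -2 (B(E, C) = (½)*(-4) = -2)
O = 0 (O = 9*0 = 0)
(O*F(c(4), 3))*j(B(3, 3)) = (0*3)*(4 - 2) = 0*2 = 0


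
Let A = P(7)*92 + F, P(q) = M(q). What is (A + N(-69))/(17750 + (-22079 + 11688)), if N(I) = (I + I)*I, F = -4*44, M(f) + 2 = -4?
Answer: 8794/7359 ≈ 1.1950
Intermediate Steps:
M(f) = -6 (M(f) = -2 - 4 = -6)
P(q) = -6
F = -176
N(I) = 2*I**2 (N(I) = (2*I)*I = 2*I**2)
A = -728 (A = -6*92 - 176 = -552 - 176 = -728)
(A + N(-69))/(17750 + (-22079 + 11688)) = (-728 + 2*(-69)**2)/(17750 + (-22079 + 11688)) = (-728 + 2*4761)/(17750 - 10391) = (-728 + 9522)/7359 = 8794*(1/7359) = 8794/7359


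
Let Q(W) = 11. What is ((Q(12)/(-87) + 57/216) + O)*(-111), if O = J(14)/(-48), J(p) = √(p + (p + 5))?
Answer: -10619/696 + 37*√33/16 ≈ -1.9729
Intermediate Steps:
J(p) = √(5 + 2*p) (J(p) = √(p + (5 + p)) = √(5 + 2*p))
O = -√33/48 (O = √(5 + 2*14)/(-48) = √(5 + 28)*(-1/48) = √33*(-1/48) = -√33/48 ≈ -0.11968)
((Q(12)/(-87) + 57/216) + O)*(-111) = ((11/(-87) + 57/216) - √33/48)*(-111) = ((11*(-1/87) + 57*(1/216)) - √33/48)*(-111) = ((-11/87 + 19/72) - √33/48)*(-111) = (287/2088 - √33/48)*(-111) = -10619/696 + 37*√33/16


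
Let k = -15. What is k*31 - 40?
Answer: -505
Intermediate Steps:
k*31 - 40 = -15*31 - 40 = -465 - 40 = -505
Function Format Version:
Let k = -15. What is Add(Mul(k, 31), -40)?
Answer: -505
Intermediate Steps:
Add(Mul(k, 31), -40) = Add(Mul(-15, 31), -40) = Add(-465, -40) = -505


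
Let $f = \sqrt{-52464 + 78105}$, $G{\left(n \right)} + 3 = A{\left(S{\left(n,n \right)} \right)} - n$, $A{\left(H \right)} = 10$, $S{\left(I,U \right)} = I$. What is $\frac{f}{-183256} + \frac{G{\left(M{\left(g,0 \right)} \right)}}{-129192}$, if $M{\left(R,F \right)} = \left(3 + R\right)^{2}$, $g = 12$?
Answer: $\frac{109}{64596} - \frac{3 \sqrt{2849}}{183256} \approx 0.00081362$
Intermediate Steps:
$G{\left(n \right)} = 7 - n$ ($G{\left(n \right)} = -3 - \left(-10 + n\right) = 7 - n$)
$f = 3 \sqrt{2849}$ ($f = \sqrt{25641} = 3 \sqrt{2849} \approx 160.13$)
$\frac{f}{-183256} + \frac{G{\left(M{\left(g,0 \right)} \right)}}{-129192} = \frac{3 \sqrt{2849}}{-183256} + \frac{7 - \left(3 + 12\right)^{2}}{-129192} = 3 \sqrt{2849} \left(- \frac{1}{183256}\right) + \left(7 - 15^{2}\right) \left(- \frac{1}{129192}\right) = - \frac{3 \sqrt{2849}}{183256} + \left(7 - 225\right) \left(- \frac{1}{129192}\right) = - \frac{3 \sqrt{2849}}{183256} - - \frac{109}{64596} = - \frac{3 \sqrt{2849}}{183256} + \frac{109}{64596} = \frac{109}{64596} - \frac{3 \sqrt{2849}}{183256}$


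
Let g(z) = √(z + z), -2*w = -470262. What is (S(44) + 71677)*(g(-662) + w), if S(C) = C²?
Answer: 17308698303 + 147226*I*√331 ≈ 1.7309e+10 + 2.6785e+6*I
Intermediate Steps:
w = 235131 (w = -½*(-470262) = 235131)
g(z) = √2*√z (g(z) = √(2*z) = √2*√z)
(S(44) + 71677)*(g(-662) + w) = (44² + 71677)*(√2*√(-662) + 235131) = (1936 + 71677)*(√2*(I*√662) + 235131) = 73613*(2*I*√331 + 235131) = 73613*(235131 + 2*I*√331) = 17308698303 + 147226*I*√331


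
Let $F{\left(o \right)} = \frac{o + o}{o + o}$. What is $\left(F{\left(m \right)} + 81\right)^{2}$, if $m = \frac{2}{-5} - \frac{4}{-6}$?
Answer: $6724$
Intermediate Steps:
$m = \frac{4}{15}$ ($m = 2 \left(- \frac{1}{5}\right) - - \frac{2}{3} = - \frac{2}{5} + \frac{2}{3} = \frac{4}{15} \approx 0.26667$)
$F{\left(o \right)} = 1$ ($F{\left(o \right)} = \frac{2 o}{2 o} = 2 o \frac{1}{2 o} = 1$)
$\left(F{\left(m \right)} + 81\right)^{2} = \left(1 + 81\right)^{2} = 82^{2} = 6724$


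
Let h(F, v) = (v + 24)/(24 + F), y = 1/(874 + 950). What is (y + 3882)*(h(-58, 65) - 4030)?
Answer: -323612385607/20672 ≈ -1.5655e+7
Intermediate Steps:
y = 1/1824 ≈ 0.00054825
h(F, v) = (24 + v)/(24 + F)
(y + 3882)*(h(-58, 65) - 4030) = (1/1824 + 3882)*((24 + 65)/(24 - 58) - 4030) = 7080769*(89/(-34) - 4030)/1824 = 7080769*(-1/34*89 - 4030)/1824 = 7080769*(-89/34 - 4030)/1824 = (7080769/1824)*(-137109/34) = -323612385607/20672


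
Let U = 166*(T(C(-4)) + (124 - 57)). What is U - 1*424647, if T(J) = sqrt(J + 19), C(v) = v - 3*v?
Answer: -413525 + 498*sqrt(3) ≈ -4.1266e+5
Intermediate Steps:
C(v) = -2*v
T(J) = sqrt(19 + J)
U = 11122 + 498*sqrt(3) (U = 166*(sqrt(19 - 2*(-4)) + (124 - 57)) = 166*(sqrt(19 + 8) + 67) = 166*(sqrt(27) + 67) = 166*(3*sqrt(3) + 67) = 166*(67 + 3*sqrt(3)) = 11122 + 498*sqrt(3) ≈ 11985.)
U - 1*424647 = (11122 + 498*sqrt(3)) - 1*424647 = (11122 + 498*sqrt(3)) - 424647 = -413525 + 498*sqrt(3)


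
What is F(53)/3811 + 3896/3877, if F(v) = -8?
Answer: 14816640/14775247 ≈ 1.0028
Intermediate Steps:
F(53)/3811 + 3896/3877 = -8/3811 + 3896/3877 = 14816640/14775247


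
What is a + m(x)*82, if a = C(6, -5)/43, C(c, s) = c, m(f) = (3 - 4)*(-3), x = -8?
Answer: 10584/43 ≈ 246.14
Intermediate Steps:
m(f) = 3 (m(f) = -1*(-3) = 3)
a = 6/43 ≈ 0.13953
a + m(x)*82 = 6/43 + 3*82 = 6/43 + 246 = 10584/43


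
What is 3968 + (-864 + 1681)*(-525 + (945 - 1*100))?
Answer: 265408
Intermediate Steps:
3968 + (-864 + 1681)*(-525 + (945 - 1*100)) = 3968 + 817*(-525 + (945 - 100)) = 3968 + 817*(-525 + 845) = 3968 + 817*320 = 3968 + 261440 = 265408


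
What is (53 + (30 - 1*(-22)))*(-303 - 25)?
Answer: -34440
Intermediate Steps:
(53 + (30 - 1*(-22)))*(-303 - 25) = (53 + (30 + 22))*(-328) = (53 + 52)*(-328) = 105*(-328) = -34440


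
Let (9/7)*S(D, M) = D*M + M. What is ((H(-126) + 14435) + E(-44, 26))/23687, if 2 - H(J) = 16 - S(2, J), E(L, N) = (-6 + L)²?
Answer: 16627/23687 ≈ 0.70195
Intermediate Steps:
S(D, M) = 7*M/9 + 7*D*M/9 (S(D, M) = 7*(D*M + M)/9 = 7*(M + D*M)/9 = 7*M/9 + 7*D*M/9)
H(J) = -14 + 7*J/3 (H(J) = 2 - (16 - 7*J*(1 + 2)/9) = 2 - (16 - 7*J*3/9) = 2 - (16 - 7*J/3) = 2 + (-16 + 7*J/3) = -14 + 7*J/3)
((H(-126) + 14435) + E(-44, 26))/23687 = (((-14 + (7/3)*(-126)) + 14435) + (-6 - 44)²)/23687 = (((-14 - 294) + 14435) + (-50)²)*(1/23687) = ((-308 + 14435) + 2500)*(1/23687) = (14127 + 2500)*(1/23687) = 16627*(1/23687) = 16627/23687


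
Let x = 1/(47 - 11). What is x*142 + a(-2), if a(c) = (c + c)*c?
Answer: 215/18 ≈ 11.944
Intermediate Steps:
a(c) = 2*c**2 (a(c) = (2*c)*c = 2*c**2)
x = 1/36 ≈ 0.027778
x*142 + a(-2) = (1/36)*142 + 2*(-2)**2 = 71/18 + 2*4 = 71/18 + 8 = 215/18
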